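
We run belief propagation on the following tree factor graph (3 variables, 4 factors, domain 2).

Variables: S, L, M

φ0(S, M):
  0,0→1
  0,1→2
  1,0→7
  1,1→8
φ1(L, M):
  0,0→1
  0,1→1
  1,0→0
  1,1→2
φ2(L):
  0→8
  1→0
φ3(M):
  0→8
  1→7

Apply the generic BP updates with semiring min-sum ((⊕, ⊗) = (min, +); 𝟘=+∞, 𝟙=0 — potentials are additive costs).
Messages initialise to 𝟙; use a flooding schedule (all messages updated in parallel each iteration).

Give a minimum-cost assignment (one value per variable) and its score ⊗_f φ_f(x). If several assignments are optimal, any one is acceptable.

assignment: (S=0, L=1, M=0); score = 9

init: all messages = 𝟙 over 2 values
r1 m[φ0→S] = [1, 7]
r1 m[φ0→M] = [1, 2]
r1 m[φ1→L] = [1, 0]
r1 m[φ1→M] = [0, 1]
r1 m[φ2→L] = [8, 0]
r1 m[φ3→M] = [8, 7]
r1 m[S→φ0] = [0, 0]
r1 m[L→φ1] = [0, 0]
r1 m[L→φ2] = [0, 0]
r1 m[M→φ0] = [0, 0]
r1 m[M→φ1] = [0, 0]
r1 m[M→φ3] = [0, 0]
r2 m[φ0→S] = [1, 7]
r2 m[φ0→M] = [1, 2]
r2 m[φ1→L] = [1, 0]
r2 m[φ1→M] = [0, 1]
r2 m[φ2→L] = [8, 0]
r2 m[φ3→M] = [8, 7]
r2 m[S→φ0] = [0, 0]
r2 m[L→φ1] = [8, 0]
r2 m[L→φ2] = [1, 0]
r2 m[M→φ0] = [8, 8]
r2 m[M→φ1] = [9, 9]
r2 m[M→φ3] = [1, 3]
r3 m[φ0→S] = [9, 15]
r3 m[φ0→M] = [1, 2]
r3 m[φ1→L] = [10, 9]
r3 m[φ1→M] = [0, 2]
r3 m[φ2→L] = [8, 0]
r3 m[φ3→M] = [8, 7]
r3 m[S→φ0] = [0, 0]
r3 m[L→φ1] = [8, 0]
r3 m[L→φ2] = [1, 0]
r3 m[M→φ0] = [8, 8]
r3 m[M→φ1] = [9, 9]
r3 m[M→φ3] = [1, 3]
r4 m[φ0→S] = [9, 15]
r4 m[φ0→M] = [1, 2]
r4 m[φ1→L] = [10, 9]
r4 m[φ1→M] = [0, 2]
r4 m[φ2→L] = [8, 0]
r4 m[φ3→M] = [8, 7]
r4 m[S→φ0] = [0, 0]
r4 m[L→φ1] = [8, 0]
r4 m[L→φ2] = [10, 9]
r4 m[M→φ0] = [8, 9]
r4 m[M→φ1] = [9, 9]
r4 m[M→φ3] = [1, 4]
r5 m[φ0→S] = [9, 15]
r5 m[φ0→M] = [1, 2]
r5 m[φ1→L] = [10, 9]
r5 m[φ1→M] = [0, 2]
r5 m[φ2→L] = [8, 0]
r5 m[φ3→M] = [8, 7]
r5 m[S→φ0] = [0, 0]
r5 m[L→φ1] = [8, 0]
r5 m[L→φ2] = [10, 9]
r5 m[M→φ0] = [8, 9]
r5 m[M→φ1] = [9, 9]
r5 m[M→φ3] = [1, 4]
fixed point reached at round 5
traceback from S: (S=0, L=1, M=0), score=9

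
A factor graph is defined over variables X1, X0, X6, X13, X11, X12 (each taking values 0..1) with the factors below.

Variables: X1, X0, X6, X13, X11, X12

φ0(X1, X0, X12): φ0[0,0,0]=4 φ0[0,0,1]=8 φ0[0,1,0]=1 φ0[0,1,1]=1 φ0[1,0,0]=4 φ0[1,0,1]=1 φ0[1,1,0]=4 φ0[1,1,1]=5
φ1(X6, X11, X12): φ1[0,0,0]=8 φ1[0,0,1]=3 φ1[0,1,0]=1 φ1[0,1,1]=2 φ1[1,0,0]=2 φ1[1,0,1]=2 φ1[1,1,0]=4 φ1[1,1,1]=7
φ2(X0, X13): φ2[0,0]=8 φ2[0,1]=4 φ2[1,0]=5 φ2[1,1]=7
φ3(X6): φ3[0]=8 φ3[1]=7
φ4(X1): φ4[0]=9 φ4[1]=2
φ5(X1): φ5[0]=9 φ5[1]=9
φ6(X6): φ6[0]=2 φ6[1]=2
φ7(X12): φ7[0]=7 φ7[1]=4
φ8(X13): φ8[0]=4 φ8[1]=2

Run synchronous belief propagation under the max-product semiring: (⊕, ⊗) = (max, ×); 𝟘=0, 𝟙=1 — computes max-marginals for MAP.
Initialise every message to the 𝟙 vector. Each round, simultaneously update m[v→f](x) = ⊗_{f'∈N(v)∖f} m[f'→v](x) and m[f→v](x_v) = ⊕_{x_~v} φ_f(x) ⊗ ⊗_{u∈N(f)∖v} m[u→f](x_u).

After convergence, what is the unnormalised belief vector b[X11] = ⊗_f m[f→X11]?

init: all messages = 𝟙 over 2 values
r1 m[φ0→X1] = [8, 5]
r1 m[φ0→X0] = [8, 5]
r1 m[φ0→X12] = [4, 8]
r1 m[φ1→X6] = [8, 7]
r1 m[φ1→X11] = [8, 7]
r1 m[φ1→X12] = [8, 7]
r1 m[φ2→X0] = [8, 7]
r1 m[φ2→X13] = [8, 7]
r1 m[φ3→X6] = [8, 7]
r1 m[φ4→X1] = [9, 2]
r1 m[φ5→X1] = [9, 9]
r1 m[φ6→X6] = [2, 2]
r1 m[φ7→X12] = [7, 4]
r1 m[φ8→X13] = [4, 2]
r1 m[X1→φ0] = [1, 1]
r1 m[X1→φ4] = [1, 1]
r1 m[X1→φ5] = [1, 1]
r1 m[X0→φ0] = [1, 1]
r1 m[X0→φ2] = [1, 1]
r1 m[X6→φ1] = [1, 1]
r1 m[X6→φ3] = [1, 1]
r1 m[X6→φ6] = [1, 1]
r1 m[X13→φ2] = [1, 1]
r1 m[X13→φ8] = [1, 1]
r1 m[X11→φ1] = [1, 1]
r1 m[X12→φ0] = [1, 1]
r1 m[X12→φ1] = [1, 1]
r1 m[X12→φ7] = [1, 1]
r2 m[φ0→X1] = [8, 5]
r2 m[φ0→X0] = [8, 5]
r2 m[φ0→X12] = [4, 8]
r2 m[φ1→X6] = [8, 7]
r2 m[φ1→X11] = [8, 7]
r2 m[φ1→X12] = [8, 7]
r2 m[φ2→X0] = [8, 7]
r2 m[φ2→X13] = [8, 7]
r2 m[φ3→X6] = [8, 7]
r2 m[φ4→X1] = [9, 2]
r2 m[φ5→X1] = [9, 9]
r2 m[φ6→X6] = [2, 2]
r2 m[φ7→X12] = [7, 4]
r2 m[φ8→X13] = [4, 2]
r2 m[X1→φ0] = [81, 18]
r2 m[X1→φ4] = [72, 45]
r2 m[X1→φ5] = [72, 10]
r2 m[X0→φ0] = [8, 7]
r2 m[X0→φ2] = [8, 5]
r2 m[X6→φ1] = [16, 14]
r2 m[X6→φ3] = [16, 14]
r2 m[X6→φ6] = [64, 49]
r2 m[X13→φ2] = [4, 2]
r2 m[X13→φ8] = [8, 7]
r2 m[X11→φ1] = [1, 1]
r2 m[X12→φ0] = [56, 28]
r2 m[X12→φ1] = [28, 32]
r2 m[X12→φ7] = [32, 56]
r3 m[φ0→X1] = [1792, 1792]
r3 m[φ0→X0] = [18144, 4536]
r3 m[φ0→X12] = [2592, 5184]
r3 m[φ1→X6] = [224, 224]
r3 m[φ1→X11] = [3584, 3136]
r3 m[φ1→X12] = [128, 98]
r3 m[φ2→X0] = [32, 20]
r3 m[φ2→X13] = [64, 35]
r3 m[φ3→X6] = [8, 7]
r3 m[φ4→X1] = [9, 2]
r3 m[φ5→X1] = [9, 9]
r3 m[φ6→X6] = [2, 2]
r3 m[φ7→X12] = [7, 4]
r3 m[φ8→X13] = [4, 2]
r3 m[X1→φ0] = [81, 18]
r3 m[X1→φ4] = [72, 45]
r3 m[X1→φ5] = [72, 10]
r3 m[X0→φ0] = [8, 7]
r3 m[X0→φ2] = [8, 5]
r3 m[X6→φ1] = [16, 14]
r3 m[X6→φ3] = [16, 14]
r3 m[X6→φ6] = [64, 49]
r3 m[X13→φ2] = [4, 2]
r3 m[X13→φ8] = [8, 7]
r3 m[X11→φ1] = [1, 1]
r3 m[X12→φ0] = [56, 28]
r3 m[X12→φ1] = [28, 32]
r3 m[X12→φ7] = [32, 56]
r4 m[φ0→X1] = [1792, 1792]
r4 m[φ0→X0] = [18144, 4536]
r4 m[φ0→X12] = [2592, 5184]
r4 m[φ1→X6] = [224, 224]
r4 m[φ1→X11] = [3584, 3136]
r4 m[φ1→X12] = [128, 98]
r4 m[φ2→X0] = [32, 20]
r4 m[φ2→X13] = [64, 35]
r4 m[φ3→X6] = [8, 7]
r4 m[φ4→X1] = [9, 2]
r4 m[φ5→X1] = [9, 9]
r4 m[φ6→X6] = [2, 2]
r4 m[φ7→X12] = [7, 4]
r4 m[φ8→X13] = [4, 2]
r4 m[X1→φ0] = [81, 18]
r4 m[X1→φ4] = [16128, 16128]
r4 m[X1→φ5] = [16128, 3584]
r4 m[X0→φ0] = [32, 20]
r4 m[X0→φ2] = [18144, 4536]
r4 m[X6→φ1] = [16, 14]
r4 m[X6→φ3] = [448, 448]
r4 m[X6→φ6] = [1792, 1568]
r4 m[X13→φ2] = [4, 2]
r4 m[X13→φ8] = [64, 35]
r4 m[X11→φ1] = [1, 1]
r4 m[X12→φ0] = [896, 392]
r4 m[X12→φ1] = [18144, 20736]
r4 m[X12→φ7] = [331776, 508032]
r5 m[φ0→X1] = [114688, 114688]
r5 m[φ0→X0] = [290304, 72576]
r5 m[φ0→X12] = [10368, 20736]
r5 m[φ1→X6] = [145152, 145152]
r5 m[φ1→X11] = [2322432, 2032128]
r5 m[φ1→X12] = [128, 98]
r5 m[φ2→X0] = [32, 20]
r5 m[φ2→X13] = [145152, 72576]
r5 m[φ3→X6] = [8, 7]
r5 m[φ4→X1] = [9, 2]
r5 m[φ5→X1] = [9, 9]
r5 m[φ6→X6] = [2, 2]
r5 m[φ7→X12] = [7, 4]
r5 m[φ8→X13] = [4, 2]
r5 m[X1→φ0] = [81, 18]
r5 m[X1→φ4] = [16128, 16128]
r5 m[X1→φ5] = [16128, 3584]
r5 m[X0→φ0] = [32, 20]
r5 m[X0→φ2] = [18144, 4536]
r5 m[X6→φ1] = [16, 14]
r5 m[X6→φ3] = [448, 448]
r5 m[X6→φ6] = [1792, 1568]
r5 m[X13→φ2] = [4, 2]
r5 m[X13→φ8] = [64, 35]
r5 m[X11→φ1] = [1, 1]
r5 m[X12→φ0] = [896, 392]
r5 m[X12→φ1] = [18144, 20736]
r5 m[X12→φ7] = [331776, 508032]
r6 m[φ0→X1] = [114688, 114688]
r6 m[φ0→X0] = [290304, 72576]
r6 m[φ0→X12] = [10368, 20736]
r6 m[φ1→X6] = [145152, 145152]
r6 m[φ1→X11] = [2322432, 2032128]
r6 m[φ1→X12] = [128, 98]
r6 m[φ2→X0] = [32, 20]
r6 m[φ2→X13] = [145152, 72576]
r6 m[φ3→X6] = [8, 7]
r6 m[φ4→X1] = [9, 2]
r6 m[φ5→X1] = [9, 9]
r6 m[φ6→X6] = [2, 2]
r6 m[φ7→X12] = [7, 4]
r6 m[φ8→X13] = [4, 2]
r6 m[X1→φ0] = [81, 18]
r6 m[X1→φ4] = [1032192, 1032192]
r6 m[X1→φ5] = [1032192, 229376]
r6 m[X0→φ0] = [32, 20]
r6 m[X0→φ2] = [290304, 72576]
r6 m[X6→φ1] = [16, 14]
r6 m[X6→φ3] = [290304, 290304]
r6 m[X6→φ6] = [1161216, 1016064]
r6 m[X13→φ2] = [4, 2]
r6 m[X13→φ8] = [145152, 72576]
r6 m[X11→φ1] = [1, 1]
r6 m[X12→φ0] = [896, 392]
r6 m[X12→φ1] = [72576, 82944]
r6 m[X12→φ7] = [1327104, 2032128]
r7 m[φ0→X1] = [114688, 114688]
r7 m[φ0→X0] = [290304, 72576]
r7 m[φ0→X12] = [10368, 20736]
r7 m[φ1→X6] = [580608, 580608]
r7 m[φ1→X11] = [9289728, 8128512]
r7 m[φ1→X12] = [128, 98]
r7 m[φ2→X0] = [32, 20]
r7 m[φ2→X13] = [2322432, 1161216]
r7 m[φ3→X6] = [8, 7]
r7 m[φ4→X1] = [9, 2]
r7 m[φ5→X1] = [9, 9]
r7 m[φ6→X6] = [2, 2]
r7 m[φ7→X12] = [7, 4]
r7 m[φ8→X13] = [4, 2]
r7 m[X1→φ0] = [81, 18]
r7 m[X1→φ4] = [1032192, 1032192]
r7 m[X1→φ5] = [1032192, 229376]
r7 m[X0→φ0] = [32, 20]
r7 m[X0→φ2] = [290304, 72576]
r7 m[X6→φ1] = [16, 14]
r7 m[X6→φ3] = [290304, 290304]
r7 m[X6→φ6] = [1161216, 1016064]
r7 m[X13→φ2] = [4, 2]
r7 m[X13→φ8] = [145152, 72576]
r7 m[X11→φ1] = [1, 1]
r7 m[X12→φ0] = [896, 392]
r7 m[X12→φ1] = [72576, 82944]
r7 m[X12→φ7] = [1327104, 2032128]
r8 m[φ0→X1] = [114688, 114688]
r8 m[φ0→X0] = [290304, 72576]
r8 m[φ0→X12] = [10368, 20736]
r8 m[φ1→X6] = [580608, 580608]
r8 m[φ1→X11] = [9289728, 8128512]
r8 m[φ1→X12] = [128, 98]
r8 m[φ2→X0] = [32, 20]
r8 m[φ2→X13] = [2322432, 1161216]
r8 m[φ3→X6] = [8, 7]
r8 m[φ4→X1] = [9, 2]
r8 m[φ5→X1] = [9, 9]
r8 m[φ6→X6] = [2, 2]
r8 m[φ7→X12] = [7, 4]
r8 m[φ8→X13] = [4, 2]
r8 m[X1→φ0] = [81, 18]
r8 m[X1→φ4] = [1032192, 1032192]
r8 m[X1→φ5] = [1032192, 229376]
r8 m[X0→φ0] = [32, 20]
r8 m[X0→φ2] = [290304, 72576]
r8 m[X6→φ1] = [16, 14]
r8 m[X6→φ3] = [1161216, 1161216]
r8 m[X6→φ6] = [4644864, 4064256]
r8 m[X13→φ2] = [4, 2]
r8 m[X13→φ8] = [2322432, 1161216]
r8 m[X11→φ1] = [1, 1]
r8 m[X12→φ0] = [896, 392]
r8 m[X12→φ1] = [72576, 82944]
r8 m[X12→φ7] = [1327104, 2032128]
r9 m[φ0→X1] = [114688, 114688]
r9 m[φ0→X0] = [290304, 72576]
r9 m[φ0→X12] = [10368, 20736]
r9 m[φ1→X6] = [580608, 580608]
r9 m[φ1→X11] = [9289728, 8128512]
r9 m[φ1→X12] = [128, 98]
r9 m[φ2→X0] = [32, 20]
r9 m[φ2→X13] = [2322432, 1161216]
r9 m[φ3→X6] = [8, 7]
r9 m[φ4→X1] = [9, 2]
r9 m[φ5→X1] = [9, 9]
r9 m[φ6→X6] = [2, 2]
r9 m[φ7→X12] = [7, 4]
r9 m[φ8→X13] = [4, 2]
r9 m[X1→φ0] = [81, 18]
r9 m[X1→φ4] = [1032192, 1032192]
r9 m[X1→φ5] = [1032192, 229376]
r9 m[X0→φ0] = [32, 20]
r9 m[X0→φ2] = [290304, 72576]
r9 m[X6→φ1] = [16, 14]
r9 m[X6→φ3] = [1161216, 1161216]
r9 m[X6→φ6] = [4644864, 4064256]
r9 m[X13→φ2] = [4, 2]
r9 m[X13→φ8] = [2322432, 1161216]
r9 m[X11→φ1] = [1, 1]
r9 m[X12→φ0] = [896, 392]
r9 m[X12→φ1] = [72576, 82944]
r9 m[X12→φ7] = [1327104, 2032128]
fixed point reached at round 9
b[X11] = ⊗ incoming = [9289728, 8128512]

b[X11] = [9289728, 8128512]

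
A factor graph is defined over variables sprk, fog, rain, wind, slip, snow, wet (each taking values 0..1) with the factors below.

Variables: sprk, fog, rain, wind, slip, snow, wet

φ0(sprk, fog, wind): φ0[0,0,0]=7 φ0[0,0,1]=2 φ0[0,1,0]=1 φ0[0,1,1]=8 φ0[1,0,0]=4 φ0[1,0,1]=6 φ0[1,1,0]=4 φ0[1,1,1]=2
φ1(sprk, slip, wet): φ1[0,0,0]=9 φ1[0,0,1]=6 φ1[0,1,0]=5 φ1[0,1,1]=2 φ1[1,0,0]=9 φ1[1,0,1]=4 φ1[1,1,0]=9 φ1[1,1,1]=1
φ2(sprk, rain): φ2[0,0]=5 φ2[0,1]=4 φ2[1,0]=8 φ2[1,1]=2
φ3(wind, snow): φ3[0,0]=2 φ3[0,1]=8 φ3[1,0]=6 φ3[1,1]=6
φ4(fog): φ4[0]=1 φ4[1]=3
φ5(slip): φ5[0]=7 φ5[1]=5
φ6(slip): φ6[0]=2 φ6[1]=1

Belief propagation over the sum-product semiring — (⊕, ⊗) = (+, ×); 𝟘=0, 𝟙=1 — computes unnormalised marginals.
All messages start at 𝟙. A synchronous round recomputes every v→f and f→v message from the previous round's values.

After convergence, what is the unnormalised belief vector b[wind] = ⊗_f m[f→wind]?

init: all messages = 𝟙 over 2 values
r1 m[φ0→sprk] = [18, 16]
r1 m[φ0→fog] = [19, 15]
r1 m[φ0→wind] = [16, 18]
r1 m[φ1→sprk] = [22, 23]
r1 m[φ1→slip] = [28, 17]
r1 m[φ1→wet] = [32, 13]
r1 m[φ2→sprk] = [9, 10]
r1 m[φ2→rain] = [13, 6]
r1 m[φ3→wind] = [10, 12]
r1 m[φ3→snow] = [8, 14]
r1 m[φ4→fog] = [1, 3]
r1 m[φ5→slip] = [7, 5]
r1 m[φ6→slip] = [2, 1]
r1 m[sprk→φ0] = [1, 1]
r1 m[sprk→φ1] = [1, 1]
r1 m[sprk→φ2] = [1, 1]
r1 m[fog→φ0] = [1, 1]
r1 m[fog→φ4] = [1, 1]
r1 m[rain→φ2] = [1, 1]
r1 m[wind→φ0] = [1, 1]
r1 m[wind→φ3] = [1, 1]
r1 m[slip→φ1] = [1, 1]
r1 m[slip→φ5] = [1, 1]
r1 m[slip→φ6] = [1, 1]
r1 m[snow→φ3] = [1, 1]
r1 m[wet→φ1] = [1, 1]
r2 m[φ0→sprk] = [18, 16]
r2 m[φ0→fog] = [19, 15]
r2 m[φ0→wind] = [16, 18]
r2 m[φ1→sprk] = [22, 23]
r2 m[φ1→slip] = [28, 17]
r2 m[φ1→wet] = [32, 13]
r2 m[φ2→sprk] = [9, 10]
r2 m[φ2→rain] = [13, 6]
r2 m[φ3→wind] = [10, 12]
r2 m[φ3→snow] = [8, 14]
r2 m[φ4→fog] = [1, 3]
r2 m[φ5→slip] = [7, 5]
r2 m[φ6→slip] = [2, 1]
r2 m[sprk→φ0] = [198, 230]
r2 m[sprk→φ1] = [162, 160]
r2 m[sprk→φ2] = [396, 368]
r2 m[fog→φ0] = [1, 3]
r2 m[fog→φ4] = [19, 15]
r2 m[rain→φ2] = [1, 1]
r2 m[wind→φ0] = [10, 12]
r2 m[wind→φ3] = [16, 18]
r2 m[slip→φ1] = [14, 5]
r2 m[slip→φ5] = [56, 17]
r2 m[slip→φ6] = [196, 85]
r2 m[snow→φ3] = [1, 1]
r2 m[wet→φ1] = [1, 1]
r3 m[φ0→sprk] = [412, 304]
r3 m[φ0→fog] = [44372, 35708]
r3 m[φ0→wind] = [5660, 7908]
r3 m[φ1→sprk] = [245, 232]
r3 m[φ1→slip] = [4510, 2734]
r3 m[φ1→wet] = [51822, 24988]
r3 m[φ2→sprk] = [9, 10]
r3 m[φ2→rain] = [4924, 2320]
r3 m[φ3→wind] = [10, 12]
r3 m[φ3→snow] = [140, 236]
r3 m[φ4→fog] = [1, 3]
r3 m[φ5→slip] = [7, 5]
r3 m[φ6→slip] = [2, 1]
r3 m[sprk→φ0] = [198, 230]
r3 m[sprk→φ1] = [162, 160]
r3 m[sprk→φ2] = [396, 368]
r3 m[fog→φ0] = [1, 3]
r3 m[fog→φ4] = [19, 15]
r3 m[rain→φ2] = [1, 1]
r3 m[wind→φ0] = [10, 12]
r3 m[wind→φ3] = [16, 18]
r3 m[slip→φ1] = [14, 5]
r3 m[slip→φ5] = [56, 17]
r3 m[slip→φ6] = [196, 85]
r3 m[snow→φ3] = [1, 1]
r3 m[wet→φ1] = [1, 1]
r4 m[φ0→sprk] = [412, 304]
r4 m[φ0→fog] = [44372, 35708]
r4 m[φ0→wind] = [5660, 7908]
r4 m[φ1→sprk] = [245, 232]
r4 m[φ1→slip] = [4510, 2734]
r4 m[φ1→wet] = [51822, 24988]
r4 m[φ2→sprk] = [9, 10]
r4 m[φ2→rain] = [4924, 2320]
r4 m[φ3→wind] = [10, 12]
r4 m[φ3→snow] = [140, 236]
r4 m[φ4→fog] = [1, 3]
r4 m[φ5→slip] = [7, 5]
r4 m[φ6→slip] = [2, 1]
r4 m[sprk→φ0] = [2205, 2320]
r4 m[sprk→φ1] = [3708, 3040]
r4 m[sprk→φ2] = [100940, 70528]
r4 m[fog→φ0] = [1, 3]
r4 m[fog→φ4] = [44372, 35708]
r4 m[rain→φ2] = [1, 1]
r4 m[wind→φ0] = [10, 12]
r4 m[wind→φ3] = [5660, 7908]
r4 m[slip→φ1] = [14, 5]
r4 m[slip→φ5] = [9020, 2734]
r4 m[slip→φ6] = [31570, 13670]
r4 m[snow→φ3] = [1, 1]
r4 m[wet→φ1] = [1, 1]
r5 m[φ0→sprk] = [412, 304]
r5 m[φ0→fog] = [467110, 382210]
r5 m[φ0→wind] = [59170, 85170]
r5 m[φ1→sprk] = [245, 232]
r5 m[φ1→slip] = [95140, 56356]
r5 m[φ1→wet] = [1079748, 533992]
r5 m[φ2→sprk] = [9, 10]
r5 m[φ2→rain] = [1068924, 544816]
r5 m[φ3→wind] = [10, 12]
r5 m[φ3→snow] = [58768, 92728]
r5 m[φ4→fog] = [1, 3]
r5 m[φ5→slip] = [7, 5]
r5 m[φ6→slip] = [2, 1]
r5 m[sprk→φ0] = [2205, 2320]
r5 m[sprk→φ1] = [3708, 3040]
r5 m[sprk→φ2] = [100940, 70528]
r5 m[fog→φ0] = [1, 3]
r5 m[fog→φ4] = [44372, 35708]
r5 m[rain→φ2] = [1, 1]
r5 m[wind→φ0] = [10, 12]
r5 m[wind→φ3] = [5660, 7908]
r5 m[slip→φ1] = [14, 5]
r5 m[slip→φ5] = [9020, 2734]
r5 m[slip→φ6] = [31570, 13670]
r5 m[snow→φ3] = [1, 1]
r5 m[wet→φ1] = [1, 1]
r6 m[φ0→sprk] = [412, 304]
r6 m[φ0→fog] = [467110, 382210]
r6 m[φ0→wind] = [59170, 85170]
r6 m[φ1→sprk] = [245, 232]
r6 m[φ1→slip] = [95140, 56356]
r6 m[φ1→wet] = [1079748, 533992]
r6 m[φ2→sprk] = [9, 10]
r6 m[φ2→rain] = [1068924, 544816]
r6 m[φ3→wind] = [10, 12]
r6 m[φ3→snow] = [58768, 92728]
r6 m[φ4→fog] = [1, 3]
r6 m[φ5→slip] = [7, 5]
r6 m[φ6→slip] = [2, 1]
r6 m[sprk→φ0] = [2205, 2320]
r6 m[sprk→φ1] = [3708, 3040]
r6 m[sprk→φ2] = [100940, 70528]
r6 m[fog→φ0] = [1, 3]
r6 m[fog→φ4] = [467110, 382210]
r6 m[rain→φ2] = [1, 1]
r6 m[wind→φ0] = [10, 12]
r6 m[wind→φ3] = [59170, 85170]
r6 m[slip→φ1] = [14, 5]
r6 m[slip→φ5] = [190280, 56356]
r6 m[slip→φ6] = [665980, 281780]
r6 m[snow→φ3] = [1, 1]
r6 m[wet→φ1] = [1, 1]
r7 m[φ0→sprk] = [412, 304]
r7 m[φ0→fog] = [467110, 382210]
r7 m[φ0→wind] = [59170, 85170]
r7 m[φ1→sprk] = [245, 232]
r7 m[φ1→slip] = [95140, 56356]
r7 m[φ1→wet] = [1079748, 533992]
r7 m[φ2→sprk] = [9, 10]
r7 m[φ2→rain] = [1068924, 544816]
r7 m[φ3→wind] = [10, 12]
r7 m[φ3→snow] = [629360, 984380]
r7 m[φ4→fog] = [1, 3]
r7 m[φ5→slip] = [7, 5]
r7 m[φ6→slip] = [2, 1]
r7 m[sprk→φ0] = [2205, 2320]
r7 m[sprk→φ1] = [3708, 3040]
r7 m[sprk→φ2] = [100940, 70528]
r7 m[fog→φ0] = [1, 3]
r7 m[fog→φ4] = [467110, 382210]
r7 m[rain→φ2] = [1, 1]
r7 m[wind→φ0] = [10, 12]
r7 m[wind→φ3] = [59170, 85170]
r7 m[slip→φ1] = [14, 5]
r7 m[slip→φ5] = [190280, 56356]
r7 m[slip→φ6] = [665980, 281780]
r7 m[snow→φ3] = [1, 1]
r7 m[wet→φ1] = [1, 1]
r8 m[φ0→sprk] = [412, 304]
r8 m[φ0→fog] = [467110, 382210]
r8 m[φ0→wind] = [59170, 85170]
r8 m[φ1→sprk] = [245, 232]
r8 m[φ1→slip] = [95140, 56356]
r8 m[φ1→wet] = [1079748, 533992]
r8 m[φ2→sprk] = [9, 10]
r8 m[φ2→rain] = [1068924, 544816]
r8 m[φ3→wind] = [10, 12]
r8 m[φ3→snow] = [629360, 984380]
r8 m[φ4→fog] = [1, 3]
r8 m[φ5→slip] = [7, 5]
r8 m[φ6→slip] = [2, 1]
r8 m[sprk→φ0] = [2205, 2320]
r8 m[sprk→φ1] = [3708, 3040]
r8 m[sprk→φ2] = [100940, 70528]
r8 m[fog→φ0] = [1, 3]
r8 m[fog→φ4] = [467110, 382210]
r8 m[rain→φ2] = [1, 1]
r8 m[wind→φ0] = [10, 12]
r8 m[wind→φ3] = [59170, 85170]
r8 m[slip→φ1] = [14, 5]
r8 m[slip→φ5] = [190280, 56356]
r8 m[slip→φ6] = [665980, 281780]
r8 m[snow→φ3] = [1, 1]
r8 m[wet→φ1] = [1, 1]
fixed point reached at round 8
b[wind] = ⊗ incoming = [591700, 1022040]

b[wind] = [591700, 1022040]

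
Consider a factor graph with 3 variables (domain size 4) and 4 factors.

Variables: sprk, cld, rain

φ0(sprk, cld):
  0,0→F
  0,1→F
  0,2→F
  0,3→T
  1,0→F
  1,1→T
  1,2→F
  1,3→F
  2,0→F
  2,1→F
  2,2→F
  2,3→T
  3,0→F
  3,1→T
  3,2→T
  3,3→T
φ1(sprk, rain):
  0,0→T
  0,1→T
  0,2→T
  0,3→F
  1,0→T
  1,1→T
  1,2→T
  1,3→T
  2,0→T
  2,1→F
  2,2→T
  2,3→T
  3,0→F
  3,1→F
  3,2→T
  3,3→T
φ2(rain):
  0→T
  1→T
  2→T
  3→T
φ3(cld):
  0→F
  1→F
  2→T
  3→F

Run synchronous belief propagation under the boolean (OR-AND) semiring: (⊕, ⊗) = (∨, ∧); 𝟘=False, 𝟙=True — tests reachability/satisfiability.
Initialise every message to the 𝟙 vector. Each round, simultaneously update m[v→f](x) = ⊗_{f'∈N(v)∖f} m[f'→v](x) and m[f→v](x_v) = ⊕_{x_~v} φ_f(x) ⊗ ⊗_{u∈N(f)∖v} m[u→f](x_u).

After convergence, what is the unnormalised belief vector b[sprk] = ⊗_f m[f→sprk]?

init: all messages = 𝟙 over 4 values
r1 m[φ0→sprk] = [T, T, T, T]
r1 m[φ0→cld] = [F, T, T, T]
r1 m[φ1→sprk] = [T, T, T, T]
r1 m[φ1→rain] = [T, T, T, T]
r1 m[φ2→rain] = [T, T, T, T]
r1 m[φ3→cld] = [F, F, T, F]
r1 m[sprk→φ0] = [T, T, T, T]
r1 m[sprk→φ1] = [T, T, T, T]
r1 m[cld→φ0] = [T, T, T, T]
r1 m[cld→φ3] = [T, T, T, T]
r1 m[rain→φ1] = [T, T, T, T]
r1 m[rain→φ2] = [T, T, T, T]
r2 m[φ0→sprk] = [T, T, T, T]
r2 m[φ0→cld] = [F, T, T, T]
r2 m[φ1→sprk] = [T, T, T, T]
r2 m[φ1→rain] = [T, T, T, T]
r2 m[φ2→rain] = [T, T, T, T]
r2 m[φ3→cld] = [F, F, T, F]
r2 m[sprk→φ0] = [T, T, T, T]
r2 m[sprk→φ1] = [T, T, T, T]
r2 m[cld→φ0] = [F, F, T, F]
r2 m[cld→φ3] = [F, T, T, T]
r2 m[rain→φ1] = [T, T, T, T]
r2 m[rain→φ2] = [T, T, T, T]
r3 m[φ0→sprk] = [F, F, F, T]
r3 m[φ0→cld] = [F, T, T, T]
r3 m[φ1→sprk] = [T, T, T, T]
r3 m[φ1→rain] = [T, T, T, T]
r3 m[φ2→rain] = [T, T, T, T]
r3 m[φ3→cld] = [F, F, T, F]
r3 m[sprk→φ0] = [T, T, T, T]
r3 m[sprk→φ1] = [T, T, T, T]
r3 m[cld→φ0] = [F, F, T, F]
r3 m[cld→φ3] = [F, T, T, T]
r3 m[rain→φ1] = [T, T, T, T]
r3 m[rain→φ2] = [T, T, T, T]
r4 m[φ0→sprk] = [F, F, F, T]
r4 m[φ0→cld] = [F, T, T, T]
r4 m[φ1→sprk] = [T, T, T, T]
r4 m[φ1→rain] = [T, T, T, T]
r4 m[φ2→rain] = [T, T, T, T]
r4 m[φ3→cld] = [F, F, T, F]
r4 m[sprk→φ0] = [T, T, T, T]
r4 m[sprk→φ1] = [F, F, F, T]
r4 m[cld→φ0] = [F, F, T, F]
r4 m[cld→φ3] = [F, T, T, T]
r4 m[rain→φ1] = [T, T, T, T]
r4 m[rain→φ2] = [T, T, T, T]
r5 m[φ0→sprk] = [F, F, F, T]
r5 m[φ0→cld] = [F, T, T, T]
r5 m[φ1→sprk] = [T, T, T, T]
r5 m[φ1→rain] = [F, F, T, T]
r5 m[φ2→rain] = [T, T, T, T]
r5 m[φ3→cld] = [F, F, T, F]
r5 m[sprk→φ0] = [T, T, T, T]
r5 m[sprk→φ1] = [F, F, F, T]
r5 m[cld→φ0] = [F, F, T, F]
r5 m[cld→φ3] = [F, T, T, T]
r5 m[rain→φ1] = [T, T, T, T]
r5 m[rain→φ2] = [T, T, T, T]
r6 m[φ0→sprk] = [F, F, F, T]
r6 m[φ0→cld] = [F, T, T, T]
r6 m[φ1→sprk] = [T, T, T, T]
r6 m[φ1→rain] = [F, F, T, T]
r6 m[φ2→rain] = [T, T, T, T]
r6 m[φ3→cld] = [F, F, T, F]
r6 m[sprk→φ0] = [T, T, T, T]
r6 m[sprk→φ1] = [F, F, F, T]
r6 m[cld→φ0] = [F, F, T, F]
r6 m[cld→φ3] = [F, T, T, T]
r6 m[rain→φ1] = [T, T, T, T]
r6 m[rain→φ2] = [F, F, T, T]
r7 m[φ0→sprk] = [F, F, F, T]
r7 m[φ0→cld] = [F, T, T, T]
r7 m[φ1→sprk] = [T, T, T, T]
r7 m[φ1→rain] = [F, F, T, T]
r7 m[φ2→rain] = [T, T, T, T]
r7 m[φ3→cld] = [F, F, T, F]
r7 m[sprk→φ0] = [T, T, T, T]
r7 m[sprk→φ1] = [F, F, F, T]
r7 m[cld→φ0] = [F, F, T, F]
r7 m[cld→φ3] = [F, T, T, T]
r7 m[rain→φ1] = [T, T, T, T]
r7 m[rain→φ2] = [F, F, T, T]
fixed point reached at round 7
b[sprk] = ⊗ incoming = [F, F, F, T]

b[sprk] = [F, F, F, T]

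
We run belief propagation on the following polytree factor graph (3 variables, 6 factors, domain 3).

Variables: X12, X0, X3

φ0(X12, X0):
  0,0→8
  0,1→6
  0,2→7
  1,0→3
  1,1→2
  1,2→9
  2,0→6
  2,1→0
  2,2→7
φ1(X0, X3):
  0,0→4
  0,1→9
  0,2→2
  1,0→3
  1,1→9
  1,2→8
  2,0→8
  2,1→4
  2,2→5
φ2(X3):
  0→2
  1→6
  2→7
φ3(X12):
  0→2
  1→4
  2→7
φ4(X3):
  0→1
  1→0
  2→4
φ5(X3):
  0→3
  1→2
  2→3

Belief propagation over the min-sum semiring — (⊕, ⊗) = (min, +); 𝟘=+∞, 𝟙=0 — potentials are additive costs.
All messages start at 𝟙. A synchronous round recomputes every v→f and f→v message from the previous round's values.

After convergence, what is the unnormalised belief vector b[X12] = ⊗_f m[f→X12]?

b[X12] = [17, 15, 16]

init: all messages = 𝟙 over 3 values
r1 m[φ0→X12] = [6, 2, 0]
r1 m[φ0→X0] = [3, 0, 7]
r1 m[φ1→X0] = [2, 3, 4]
r1 m[φ1→X3] = [3, 4, 2]
r1 m[φ2→X3] = [2, 6, 7]
r1 m[φ3→X12] = [2, 4, 7]
r1 m[φ4→X3] = [1, 0, 4]
r1 m[φ5→X3] = [3, 2, 3]
r1 m[X12→φ0] = [0, 0, 0]
r1 m[X12→φ3] = [0, 0, 0]
r1 m[X0→φ0] = [0, 0, 0]
r1 m[X0→φ1] = [0, 0, 0]
r1 m[X3→φ1] = [0, 0, 0]
r1 m[X3→φ2] = [0, 0, 0]
r1 m[X3→φ4] = [0, 0, 0]
r1 m[X3→φ5] = [0, 0, 0]
r2 m[φ0→X12] = [6, 2, 0]
r2 m[φ0→X0] = [3, 0, 7]
r2 m[φ1→X0] = [2, 3, 4]
r2 m[φ1→X3] = [3, 4, 2]
r2 m[φ2→X3] = [2, 6, 7]
r2 m[φ3→X12] = [2, 4, 7]
r2 m[φ4→X3] = [1, 0, 4]
r2 m[φ5→X3] = [3, 2, 3]
r2 m[X12→φ0] = [2, 4, 7]
r2 m[X12→φ3] = [6, 2, 0]
r2 m[X0→φ0] = [2, 3, 4]
r2 m[X0→φ1] = [3, 0, 7]
r2 m[X3→φ1] = [6, 8, 14]
r2 m[X3→φ2] = [7, 6, 9]
r2 m[X3→φ4] = [8, 12, 12]
r2 m[X3→φ5] = [6, 10, 13]
r3 m[φ0→X12] = [9, 5, 3]
r3 m[φ0→X0] = [7, 6, 9]
r3 m[φ1→X0] = [10, 9, 12]
r3 m[φ1→X3] = [3, 9, 5]
r3 m[φ2→X3] = [2, 6, 7]
r3 m[φ3→X12] = [2, 4, 7]
r3 m[φ4→X3] = [1, 0, 4]
r3 m[φ5→X3] = [3, 2, 3]
r3 m[X12→φ0] = [2, 4, 7]
r3 m[X12→φ3] = [6, 2, 0]
r3 m[X0→φ0] = [2, 3, 4]
r3 m[X0→φ1] = [3, 0, 7]
r3 m[X3→φ1] = [6, 8, 14]
r3 m[X3→φ2] = [7, 6, 9]
r3 m[X3→φ4] = [8, 12, 12]
r3 m[X3→φ5] = [6, 10, 13]
r4 m[φ0→X12] = [9, 5, 3]
r4 m[φ0→X0] = [7, 6, 9]
r4 m[φ1→X0] = [10, 9, 12]
r4 m[φ1→X3] = [3, 9, 5]
r4 m[φ2→X3] = [2, 6, 7]
r4 m[φ3→X12] = [2, 4, 7]
r4 m[φ4→X3] = [1, 0, 4]
r4 m[φ5→X3] = [3, 2, 3]
r4 m[X12→φ0] = [2, 4, 7]
r4 m[X12→φ3] = [9, 5, 3]
r4 m[X0→φ0] = [10, 9, 12]
r4 m[X0→φ1] = [7, 6, 9]
r4 m[X3→φ1] = [6, 8, 14]
r4 m[X3→φ2] = [7, 11, 12]
r4 m[X3→φ4] = [8, 17, 15]
r4 m[X3→φ5] = [6, 15, 16]
r5 m[φ0→X12] = [15, 11, 9]
r5 m[φ0→X0] = [7, 6, 9]
r5 m[φ1→X0] = [10, 9, 12]
r5 m[φ1→X3] = [9, 13, 9]
r5 m[φ2→X3] = [2, 6, 7]
r5 m[φ3→X12] = [2, 4, 7]
r5 m[φ4→X3] = [1, 0, 4]
r5 m[φ5→X3] = [3, 2, 3]
r5 m[X12→φ0] = [2, 4, 7]
r5 m[X12→φ3] = [9, 5, 3]
r5 m[X0→φ0] = [10, 9, 12]
r5 m[X0→φ1] = [7, 6, 9]
r5 m[X3→φ1] = [6, 8, 14]
r5 m[X3→φ2] = [7, 11, 12]
r5 m[X3→φ4] = [8, 17, 15]
r5 m[X3→φ5] = [6, 15, 16]
r6 m[φ0→X12] = [15, 11, 9]
r6 m[φ0→X0] = [7, 6, 9]
r6 m[φ1→X0] = [10, 9, 12]
r6 m[φ1→X3] = [9, 13, 9]
r6 m[φ2→X3] = [2, 6, 7]
r6 m[φ3→X12] = [2, 4, 7]
r6 m[φ4→X3] = [1, 0, 4]
r6 m[φ5→X3] = [3, 2, 3]
r6 m[X12→φ0] = [2, 4, 7]
r6 m[X12→φ3] = [15, 11, 9]
r6 m[X0→φ0] = [10, 9, 12]
r6 m[X0→φ1] = [7, 6, 9]
r6 m[X3→φ1] = [6, 8, 14]
r6 m[X3→φ2] = [13, 15, 16]
r6 m[X3→φ4] = [14, 21, 19]
r6 m[X3→φ5] = [12, 19, 20]
r7 m[φ0→X12] = [15, 11, 9]
r7 m[φ0→X0] = [7, 6, 9]
r7 m[φ1→X0] = [10, 9, 12]
r7 m[φ1→X3] = [9, 13, 9]
r7 m[φ2→X3] = [2, 6, 7]
r7 m[φ3→X12] = [2, 4, 7]
r7 m[φ4→X3] = [1, 0, 4]
r7 m[φ5→X3] = [3, 2, 3]
r7 m[X12→φ0] = [2, 4, 7]
r7 m[X12→φ3] = [15, 11, 9]
r7 m[X0→φ0] = [10, 9, 12]
r7 m[X0→φ1] = [7, 6, 9]
r7 m[X3→φ1] = [6, 8, 14]
r7 m[X3→φ2] = [13, 15, 16]
r7 m[X3→φ4] = [14, 21, 19]
r7 m[X3→φ5] = [12, 19, 20]
fixed point reached at round 7
b[X12] = ⊗ incoming = [17, 15, 16]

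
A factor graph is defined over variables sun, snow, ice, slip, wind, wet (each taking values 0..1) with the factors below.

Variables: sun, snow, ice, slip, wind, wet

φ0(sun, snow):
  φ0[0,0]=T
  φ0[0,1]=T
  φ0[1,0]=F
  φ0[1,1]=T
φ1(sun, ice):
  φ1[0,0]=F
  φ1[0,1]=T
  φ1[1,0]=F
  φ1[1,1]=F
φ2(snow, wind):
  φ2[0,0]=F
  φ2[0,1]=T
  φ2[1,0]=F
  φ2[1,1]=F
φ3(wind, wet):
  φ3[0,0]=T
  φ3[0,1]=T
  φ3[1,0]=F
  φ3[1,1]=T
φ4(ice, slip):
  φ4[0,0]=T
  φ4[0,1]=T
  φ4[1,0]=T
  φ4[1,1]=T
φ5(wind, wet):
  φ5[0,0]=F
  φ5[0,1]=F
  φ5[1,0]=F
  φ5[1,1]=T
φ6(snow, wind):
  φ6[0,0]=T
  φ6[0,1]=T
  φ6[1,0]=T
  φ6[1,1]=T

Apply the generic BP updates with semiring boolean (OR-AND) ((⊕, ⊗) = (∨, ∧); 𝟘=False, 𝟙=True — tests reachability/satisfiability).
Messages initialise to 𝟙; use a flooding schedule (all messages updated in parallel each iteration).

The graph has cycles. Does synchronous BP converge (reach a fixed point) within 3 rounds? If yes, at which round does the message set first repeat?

NOT CONVERGED within 3 rounds

init: all messages = 𝟙 over 2 values
r1 m[φ0→sun] = [T, T]
r1 m[φ0→snow] = [T, T]
r1 m[φ1→sun] = [T, F]
r1 m[φ1→ice] = [F, T]
r1 m[φ2→snow] = [T, F]
r1 m[φ2→wind] = [F, T]
r1 m[φ3→wind] = [T, T]
r1 m[φ3→wet] = [T, T]
r1 m[φ4→ice] = [T, T]
r1 m[φ4→slip] = [T, T]
r1 m[φ5→wind] = [F, T]
r1 m[φ5→wet] = [F, T]
r1 m[φ6→snow] = [T, T]
r1 m[φ6→wind] = [T, T]
r1 m[sun→φ0] = [T, T]
r1 m[sun→φ1] = [T, T]
r1 m[snow→φ0] = [T, T]
r1 m[snow→φ2] = [T, T]
r1 m[snow→φ6] = [T, T]
r1 m[ice→φ1] = [T, T]
r1 m[ice→φ4] = [T, T]
r1 m[slip→φ4] = [T, T]
r1 m[wind→φ2] = [T, T]
r1 m[wind→φ3] = [T, T]
r1 m[wind→φ5] = [T, T]
r1 m[wind→φ6] = [T, T]
r1 m[wet→φ3] = [T, T]
r1 m[wet→φ5] = [T, T]
r2 m[φ0→sun] = [T, T]
r2 m[φ0→snow] = [T, T]
r2 m[φ1→sun] = [T, F]
r2 m[φ1→ice] = [F, T]
r2 m[φ2→snow] = [T, F]
r2 m[φ2→wind] = [F, T]
r2 m[φ3→wind] = [T, T]
r2 m[φ3→wet] = [T, T]
r2 m[φ4→ice] = [T, T]
r2 m[φ4→slip] = [T, T]
r2 m[φ5→wind] = [F, T]
r2 m[φ5→wet] = [F, T]
r2 m[φ6→snow] = [T, T]
r2 m[φ6→wind] = [T, T]
r2 m[sun→φ0] = [T, F]
r2 m[sun→φ1] = [T, T]
r2 m[snow→φ0] = [T, F]
r2 m[snow→φ2] = [T, T]
r2 m[snow→φ6] = [T, F]
r2 m[ice→φ1] = [T, T]
r2 m[ice→φ4] = [F, T]
r2 m[slip→φ4] = [T, T]
r2 m[wind→φ2] = [F, T]
r2 m[wind→φ3] = [F, T]
r2 m[wind→φ5] = [F, T]
r2 m[wind→φ6] = [F, T]
r2 m[wet→φ3] = [F, T]
r2 m[wet→φ5] = [T, T]
r3 m[φ0→sun] = [T, F]
r3 m[φ0→snow] = [T, T]
r3 m[φ1→sun] = [T, F]
r3 m[φ1→ice] = [F, T]
r3 m[φ2→snow] = [T, F]
r3 m[φ2→wind] = [F, T]
r3 m[φ3→wind] = [T, T]
r3 m[φ3→wet] = [F, T]
r3 m[φ4→ice] = [T, T]
r3 m[φ4→slip] = [T, T]
r3 m[φ5→wind] = [F, T]
r3 m[φ5→wet] = [F, T]
r3 m[φ6→snow] = [T, T]
r3 m[φ6→wind] = [T, T]
r3 m[sun→φ0] = [T, F]
r3 m[sun→φ1] = [T, T]
r3 m[snow→φ0] = [T, F]
r3 m[snow→φ2] = [T, T]
r3 m[snow→φ6] = [T, F]
r3 m[ice→φ1] = [T, T]
r3 m[ice→φ4] = [F, T]
r3 m[slip→φ4] = [T, T]
r3 m[wind→φ2] = [F, T]
r3 m[wind→φ3] = [F, T]
r3 m[wind→φ5] = [F, T]
r3 m[wind→φ6] = [F, T]
r3 m[wet→φ3] = [F, T]
r3 m[wet→φ5] = [T, T]
no fixed point within 3 rounds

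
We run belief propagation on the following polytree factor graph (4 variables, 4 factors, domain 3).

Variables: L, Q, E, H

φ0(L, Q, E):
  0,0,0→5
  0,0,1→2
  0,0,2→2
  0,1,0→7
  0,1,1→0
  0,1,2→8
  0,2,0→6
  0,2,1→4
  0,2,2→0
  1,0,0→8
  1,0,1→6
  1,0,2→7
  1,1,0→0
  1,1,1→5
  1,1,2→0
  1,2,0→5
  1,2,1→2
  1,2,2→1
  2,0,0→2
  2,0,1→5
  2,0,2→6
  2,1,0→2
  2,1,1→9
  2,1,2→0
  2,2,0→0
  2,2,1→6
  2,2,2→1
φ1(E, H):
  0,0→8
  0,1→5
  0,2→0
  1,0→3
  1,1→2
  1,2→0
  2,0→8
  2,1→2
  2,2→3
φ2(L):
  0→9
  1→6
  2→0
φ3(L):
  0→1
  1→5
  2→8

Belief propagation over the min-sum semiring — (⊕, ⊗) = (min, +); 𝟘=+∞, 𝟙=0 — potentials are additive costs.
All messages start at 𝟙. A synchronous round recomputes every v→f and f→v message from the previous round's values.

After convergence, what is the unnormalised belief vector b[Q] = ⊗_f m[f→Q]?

init: all messages = 𝟙 over 3 values
r1 m[φ0→L] = [0, 0, 0]
r1 m[φ0→Q] = [2, 0, 0]
r1 m[φ0→E] = [0, 0, 0]
r1 m[φ1→E] = [0, 0, 2]
r1 m[φ1→H] = [3, 2, 0]
r1 m[φ2→L] = [9, 6, 0]
r1 m[φ3→L] = [1, 5, 8]
r1 m[L→φ0] = [0, 0, 0]
r1 m[L→φ2] = [0, 0, 0]
r1 m[L→φ3] = [0, 0, 0]
r1 m[Q→φ0] = [0, 0, 0]
r1 m[E→φ0] = [0, 0, 0]
r1 m[E→φ1] = [0, 0, 0]
r1 m[H→φ1] = [0, 0, 0]
r2 m[φ0→L] = [0, 0, 0]
r2 m[φ0→Q] = [2, 0, 0]
r2 m[φ0→E] = [0, 0, 0]
r2 m[φ1→E] = [0, 0, 2]
r2 m[φ1→H] = [3, 2, 0]
r2 m[φ2→L] = [9, 6, 0]
r2 m[φ3→L] = [1, 5, 8]
r2 m[L→φ0] = [10, 11, 8]
r2 m[L→φ2] = [1, 5, 8]
r2 m[L→φ3] = [9, 6, 0]
r2 m[Q→φ0] = [0, 0, 0]
r2 m[E→φ0] = [0, 0, 2]
r2 m[E→φ1] = [0, 0, 0]
r2 m[H→φ1] = [0, 0, 0]
r3 m[φ0→L] = [0, 0, 0]
r3 m[φ0→Q] = [10, 10, 8]
r3 m[φ0→E] = [8, 10, 8]
r3 m[φ1→E] = [0, 0, 2]
r3 m[φ1→H] = [3, 2, 0]
r3 m[φ2→L] = [9, 6, 0]
r3 m[φ3→L] = [1, 5, 8]
r3 m[L→φ0] = [10, 11, 8]
r3 m[L→φ2] = [1, 5, 8]
r3 m[L→φ3] = [9, 6, 0]
r3 m[Q→φ0] = [0, 0, 0]
r3 m[E→φ0] = [0, 0, 2]
r3 m[E→φ1] = [0, 0, 0]
r3 m[H→φ1] = [0, 0, 0]
r4 m[φ0→L] = [0, 0, 0]
r4 m[φ0→Q] = [10, 10, 8]
r4 m[φ0→E] = [8, 10, 8]
r4 m[φ1→E] = [0, 0, 2]
r4 m[φ1→H] = [3, 2, 0]
r4 m[φ2→L] = [9, 6, 0]
r4 m[φ3→L] = [1, 5, 8]
r4 m[L→φ0] = [10, 11, 8]
r4 m[L→φ2] = [1, 5, 8]
r4 m[L→φ3] = [9, 6, 0]
r4 m[Q→φ0] = [0, 0, 0]
r4 m[E→φ0] = [0, 0, 2]
r4 m[E→φ1] = [8, 10, 8]
r4 m[H→φ1] = [0, 0, 0]
r5 m[φ0→L] = [0, 0, 0]
r5 m[φ0→Q] = [10, 10, 8]
r5 m[φ0→E] = [8, 10, 8]
r5 m[φ1→E] = [0, 0, 2]
r5 m[φ1→H] = [13, 10, 8]
r5 m[φ2→L] = [9, 6, 0]
r5 m[φ3→L] = [1, 5, 8]
r5 m[L→φ0] = [10, 11, 8]
r5 m[L→φ2] = [1, 5, 8]
r5 m[L→φ3] = [9, 6, 0]
r5 m[Q→φ0] = [0, 0, 0]
r5 m[E→φ0] = [0, 0, 2]
r5 m[E→φ1] = [8, 10, 8]
r5 m[H→φ1] = [0, 0, 0]
r6 m[φ0→L] = [0, 0, 0]
r6 m[φ0→Q] = [10, 10, 8]
r6 m[φ0→E] = [8, 10, 8]
r6 m[φ1→E] = [0, 0, 2]
r6 m[φ1→H] = [13, 10, 8]
r6 m[φ2→L] = [9, 6, 0]
r6 m[φ3→L] = [1, 5, 8]
r6 m[L→φ0] = [10, 11, 8]
r6 m[L→φ2] = [1, 5, 8]
r6 m[L→φ3] = [9, 6, 0]
r6 m[Q→φ0] = [0, 0, 0]
r6 m[E→φ0] = [0, 0, 2]
r6 m[E→φ1] = [8, 10, 8]
r6 m[H→φ1] = [0, 0, 0]
fixed point reached at round 6
b[Q] = ⊗ incoming = [10, 10, 8]

b[Q] = [10, 10, 8]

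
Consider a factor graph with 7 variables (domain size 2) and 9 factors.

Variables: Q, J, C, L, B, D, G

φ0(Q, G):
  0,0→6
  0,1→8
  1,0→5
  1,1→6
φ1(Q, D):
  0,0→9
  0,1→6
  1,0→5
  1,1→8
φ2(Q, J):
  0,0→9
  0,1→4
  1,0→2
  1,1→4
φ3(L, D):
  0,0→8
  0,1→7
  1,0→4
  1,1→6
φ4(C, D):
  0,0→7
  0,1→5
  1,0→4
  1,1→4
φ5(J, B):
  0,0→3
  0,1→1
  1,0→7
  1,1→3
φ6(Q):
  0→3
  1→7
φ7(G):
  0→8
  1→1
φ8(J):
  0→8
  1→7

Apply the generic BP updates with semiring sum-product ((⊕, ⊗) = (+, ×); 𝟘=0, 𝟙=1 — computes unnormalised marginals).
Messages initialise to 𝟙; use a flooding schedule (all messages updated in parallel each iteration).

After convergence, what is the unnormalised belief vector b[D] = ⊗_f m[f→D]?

init: all messages = 𝟙 over 2 values
r1 m[φ0→Q] = [14, 11]
r1 m[φ0→G] = [11, 14]
r1 m[φ1→Q] = [15, 13]
r1 m[φ1→D] = [14, 14]
r1 m[φ2→Q] = [13, 6]
r1 m[φ2→J] = [11, 8]
r1 m[φ3→L] = [15, 10]
r1 m[φ3→D] = [12, 13]
r1 m[φ4→C] = [12, 8]
r1 m[φ4→D] = [11, 9]
r1 m[φ5→J] = [4, 10]
r1 m[φ5→B] = [10, 4]
r1 m[φ6→Q] = [3, 7]
r1 m[φ7→G] = [8, 1]
r1 m[φ8→J] = [8, 7]
r1 m[Q→φ0] = [1, 1]
r1 m[Q→φ1] = [1, 1]
r1 m[Q→φ2] = [1, 1]
r1 m[Q→φ6] = [1, 1]
r1 m[J→φ2] = [1, 1]
r1 m[J→φ5] = [1, 1]
r1 m[J→φ8] = [1, 1]
r1 m[C→φ4] = [1, 1]
r1 m[L→φ3] = [1, 1]
r1 m[B→φ5] = [1, 1]
r1 m[D→φ1] = [1, 1]
r1 m[D→φ3] = [1, 1]
r1 m[D→φ4] = [1, 1]
r1 m[G→φ0] = [1, 1]
r1 m[G→φ7] = [1, 1]
r2 m[φ0→Q] = [14, 11]
r2 m[φ0→G] = [11, 14]
r2 m[φ1→Q] = [15, 13]
r2 m[φ1→D] = [14, 14]
r2 m[φ2→Q] = [13, 6]
r2 m[φ2→J] = [11, 8]
r2 m[φ3→L] = [15, 10]
r2 m[φ3→D] = [12, 13]
r2 m[φ4→C] = [12, 8]
r2 m[φ4→D] = [11, 9]
r2 m[φ5→J] = [4, 10]
r2 m[φ5→B] = [10, 4]
r2 m[φ6→Q] = [3, 7]
r2 m[φ7→G] = [8, 1]
r2 m[φ8→J] = [8, 7]
r2 m[Q→φ0] = [585, 546]
r2 m[Q→φ1] = [546, 462]
r2 m[Q→φ2] = [630, 1001]
r2 m[Q→φ6] = [2730, 858]
r2 m[J→φ2] = [32, 70]
r2 m[J→φ5] = [88, 56]
r2 m[J→φ8] = [44, 80]
r2 m[C→φ4] = [1, 1]
r2 m[L→φ3] = [1, 1]
r2 m[B→φ5] = [1, 1]
r2 m[D→φ1] = [132, 117]
r2 m[D→φ3] = [154, 126]
r2 m[D→φ4] = [168, 182]
r2 m[G→φ0] = [8, 1]
r2 m[G→φ7] = [11, 14]
r3 m[φ0→Q] = [56, 46]
r3 m[φ0→G] = [6240, 7956]
r3 m[φ1→Q] = [1890, 1596]
r3 m[φ1→D] = [7224, 6972]
r3 m[φ2→Q] = [568, 344]
r3 m[φ2→J] = [7672, 6524]
r3 m[φ3→L] = [2114, 1372]
r3 m[φ3→D] = [12, 13]
r3 m[φ4→C] = [2086, 1400]
r3 m[φ4→D] = [11, 9]
r3 m[φ5→J] = [4, 10]
r3 m[φ5→B] = [656, 256]
r3 m[φ6→Q] = [3, 7]
r3 m[φ7→G] = [8, 1]
r3 m[φ8→J] = [8, 7]
r3 m[Q→φ0] = [585, 546]
r3 m[Q→φ1] = [546, 462]
r3 m[Q→φ2] = [630, 1001]
r3 m[Q→φ6] = [2730, 858]
r3 m[J→φ2] = [32, 70]
r3 m[J→φ5] = [88, 56]
r3 m[J→φ8] = [44, 80]
r3 m[C→φ4] = [1, 1]
r3 m[L→φ3] = [1, 1]
r3 m[B→φ5] = [1, 1]
r3 m[D→φ1] = [132, 117]
r3 m[D→φ3] = [154, 126]
r3 m[D→φ4] = [168, 182]
r3 m[G→φ0] = [8, 1]
r3 m[G→φ7] = [11, 14]
r4 m[φ0→Q] = [56, 46]
r4 m[φ0→G] = [6240, 7956]
r4 m[φ1→Q] = [1890, 1596]
r4 m[φ1→D] = [7224, 6972]
r4 m[φ2→Q] = [568, 344]
r4 m[φ2→J] = [7672, 6524]
r4 m[φ3→L] = [2114, 1372]
r4 m[φ3→D] = [12, 13]
r4 m[φ4→C] = [2086, 1400]
r4 m[φ4→D] = [11, 9]
r4 m[φ5→J] = [4, 10]
r4 m[φ5→B] = [656, 256]
r4 m[φ6→Q] = [3, 7]
r4 m[φ7→G] = [8, 1]
r4 m[φ8→J] = [8, 7]
r4 m[Q→φ0] = [3220560, 3843168]
r4 m[Q→φ1] = [95424, 110768]
r4 m[Q→φ2] = [317520, 513912]
r4 m[Q→φ6] = [60117120, 25255104]
r4 m[J→φ2] = [32, 70]
r4 m[J→φ5] = [61376, 45668]
r4 m[J→φ8] = [30688, 65240]
r4 m[C→φ4] = [1, 1]
r4 m[L→φ3] = [1, 1]
r4 m[B→φ5] = [1, 1]
r4 m[D→φ1] = [132, 117]
r4 m[D→φ3] = [79464, 62748]
r4 m[D→φ4] = [86688, 90636]
r4 m[G→φ0] = [8, 1]
r4 m[G→φ7] = [6240, 7956]
r5 m[φ0→Q] = [56, 46]
r5 m[φ0→G] = [38539200, 48823488]
r5 m[φ1→Q] = [1890, 1596]
r5 m[φ1→D] = [1412656, 1458688]
r5 m[φ2→Q] = [568, 344]
r5 m[φ2→J] = [3885504, 3325728]
r5 m[φ3→L] = [1074948, 694344]
r5 m[φ3→D] = [12, 13]
r5 m[φ4→C] = [1059996, 709296]
r5 m[φ4→D] = [11, 9]
r5 m[φ5→J] = [4, 10]
r5 m[φ5→B] = [503804, 198380]
r5 m[φ6→Q] = [3, 7]
r5 m[φ7→G] = [8, 1]
r5 m[φ8→J] = [8, 7]
r5 m[Q→φ0] = [3220560, 3843168]
r5 m[Q→φ1] = [95424, 110768]
r5 m[Q→φ2] = [317520, 513912]
r5 m[Q→φ6] = [60117120, 25255104]
r5 m[J→φ2] = [32, 70]
r5 m[J→φ5] = [61376, 45668]
r5 m[J→φ8] = [30688, 65240]
r5 m[C→φ4] = [1, 1]
r5 m[L→φ3] = [1, 1]
r5 m[B→φ5] = [1, 1]
r5 m[D→φ1] = [132, 117]
r5 m[D→φ3] = [79464, 62748]
r5 m[D→φ4] = [86688, 90636]
r5 m[G→φ0] = [8, 1]
r5 m[G→φ7] = [6240, 7956]
r6 m[φ0→Q] = [56, 46]
r6 m[φ0→G] = [38539200, 48823488]
r6 m[φ1→Q] = [1890, 1596]
r6 m[φ1→D] = [1412656, 1458688]
r6 m[φ2→Q] = [568, 344]
r6 m[φ2→J] = [3885504, 3325728]
r6 m[φ3→L] = [1074948, 694344]
r6 m[φ3→D] = [12, 13]
r6 m[φ4→C] = [1059996, 709296]
r6 m[φ4→D] = [11, 9]
r6 m[φ5→J] = [4, 10]
r6 m[φ5→B] = [503804, 198380]
r6 m[φ6→Q] = [3, 7]
r6 m[φ7→G] = [8, 1]
r6 m[φ8→J] = [8, 7]
r6 m[Q→φ0] = [3220560, 3843168]
r6 m[Q→φ1] = [95424, 110768]
r6 m[Q→φ2] = [317520, 513912]
r6 m[Q→φ6] = [60117120, 25255104]
r6 m[J→φ2] = [32, 70]
r6 m[J→φ5] = [31084032, 23280096]
r6 m[J→φ8] = [15542016, 33257280]
r6 m[C→φ4] = [1, 1]
r6 m[L→φ3] = [1, 1]
r6 m[B→φ5] = [1, 1]
r6 m[D→φ1] = [132, 117]
r6 m[D→φ3] = [15539216, 13128192]
r6 m[D→φ4] = [16951872, 18962944]
r6 m[G→φ0] = [8, 1]
r6 m[G→φ7] = [38539200, 48823488]
r7 m[φ0→Q] = [56, 46]
r7 m[φ0→G] = [38539200, 48823488]
r7 m[φ1→Q] = [1890, 1596]
r7 m[φ1→D] = [1412656, 1458688]
r7 m[φ2→Q] = [568, 344]
r7 m[φ2→J] = [3885504, 3325728]
r7 m[φ3→L] = [216211072, 140926016]
r7 m[φ3→D] = [12, 13]
r7 m[φ4→C] = [213477824, 143659264]
r7 m[φ4→D] = [11, 9]
r7 m[φ5→J] = [4, 10]
r7 m[φ5→B] = [256212768, 100924320]
r7 m[φ6→Q] = [3, 7]
r7 m[φ7→G] = [8, 1]
r7 m[φ8→J] = [8, 7]
r7 m[Q→φ0] = [3220560, 3843168]
r7 m[Q→φ1] = [95424, 110768]
r7 m[Q→φ2] = [317520, 513912]
r7 m[Q→φ6] = [60117120, 25255104]
r7 m[J→φ2] = [32, 70]
r7 m[J→φ5] = [31084032, 23280096]
r7 m[J→φ8] = [15542016, 33257280]
r7 m[C→φ4] = [1, 1]
r7 m[L→φ3] = [1, 1]
r7 m[B→φ5] = [1, 1]
r7 m[D→φ1] = [132, 117]
r7 m[D→φ3] = [15539216, 13128192]
r7 m[D→φ4] = [16951872, 18962944]
r7 m[G→φ0] = [8, 1]
r7 m[G→φ7] = [38539200, 48823488]
r8 m[φ0→Q] = [56, 46]
r8 m[φ0→G] = [38539200, 48823488]
r8 m[φ1→Q] = [1890, 1596]
r8 m[φ1→D] = [1412656, 1458688]
r8 m[φ2→Q] = [568, 344]
r8 m[φ2→J] = [3885504, 3325728]
r8 m[φ3→L] = [216211072, 140926016]
r8 m[φ3→D] = [12, 13]
r8 m[φ4→C] = [213477824, 143659264]
r8 m[φ4→D] = [11, 9]
r8 m[φ5→J] = [4, 10]
r8 m[φ5→B] = [256212768, 100924320]
r8 m[φ6→Q] = [3, 7]
r8 m[φ7→G] = [8, 1]
r8 m[φ8→J] = [8, 7]
r8 m[Q→φ0] = [3220560, 3843168]
r8 m[Q→φ1] = [95424, 110768]
r8 m[Q→φ2] = [317520, 513912]
r8 m[Q→φ6] = [60117120, 25255104]
r8 m[J→φ2] = [32, 70]
r8 m[J→φ5] = [31084032, 23280096]
r8 m[J→φ8] = [15542016, 33257280]
r8 m[C→φ4] = [1, 1]
r8 m[L→φ3] = [1, 1]
r8 m[B→φ5] = [1, 1]
r8 m[D→φ1] = [132, 117]
r8 m[D→φ3] = [15539216, 13128192]
r8 m[D→φ4] = [16951872, 18962944]
r8 m[G→φ0] = [8, 1]
r8 m[G→φ7] = [38539200, 48823488]
fixed point reached at round 8
b[D] = ⊗ incoming = [186470592, 170666496]

b[D] = [186470592, 170666496]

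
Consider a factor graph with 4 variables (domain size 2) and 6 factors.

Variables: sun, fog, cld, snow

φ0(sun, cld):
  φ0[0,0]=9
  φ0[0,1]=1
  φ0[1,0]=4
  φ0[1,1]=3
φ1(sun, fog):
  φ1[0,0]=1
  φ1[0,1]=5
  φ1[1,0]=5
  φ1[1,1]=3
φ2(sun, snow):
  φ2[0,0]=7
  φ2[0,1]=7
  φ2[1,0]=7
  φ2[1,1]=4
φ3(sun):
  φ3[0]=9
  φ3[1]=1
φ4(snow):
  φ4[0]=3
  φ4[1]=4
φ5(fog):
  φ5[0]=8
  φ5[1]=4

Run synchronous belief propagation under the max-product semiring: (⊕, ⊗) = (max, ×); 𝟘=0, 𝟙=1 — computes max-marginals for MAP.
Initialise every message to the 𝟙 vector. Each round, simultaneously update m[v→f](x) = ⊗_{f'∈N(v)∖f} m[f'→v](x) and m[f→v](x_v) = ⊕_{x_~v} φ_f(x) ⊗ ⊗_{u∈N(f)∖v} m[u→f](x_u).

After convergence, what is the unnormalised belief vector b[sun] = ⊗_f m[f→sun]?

b[sun] = [45360, 3360]

init: all messages = 𝟙 over 2 values
r1 m[φ0→sun] = [9, 4]
r1 m[φ0→cld] = [9, 3]
r1 m[φ1→sun] = [5, 5]
r1 m[φ1→fog] = [5, 5]
r1 m[φ2→sun] = [7, 7]
r1 m[φ2→snow] = [7, 7]
r1 m[φ3→sun] = [9, 1]
r1 m[φ4→snow] = [3, 4]
r1 m[φ5→fog] = [8, 4]
r1 m[sun→φ0] = [1, 1]
r1 m[sun→φ1] = [1, 1]
r1 m[sun→φ2] = [1, 1]
r1 m[sun→φ3] = [1, 1]
r1 m[fog→φ1] = [1, 1]
r1 m[fog→φ5] = [1, 1]
r1 m[cld→φ0] = [1, 1]
r1 m[snow→φ2] = [1, 1]
r1 m[snow→φ4] = [1, 1]
r2 m[φ0→sun] = [9, 4]
r2 m[φ0→cld] = [9, 3]
r2 m[φ1→sun] = [5, 5]
r2 m[φ1→fog] = [5, 5]
r2 m[φ2→sun] = [7, 7]
r2 m[φ2→snow] = [7, 7]
r2 m[φ3→sun] = [9, 1]
r2 m[φ4→snow] = [3, 4]
r2 m[φ5→fog] = [8, 4]
r2 m[sun→φ0] = [315, 35]
r2 m[sun→φ1] = [567, 28]
r2 m[sun→φ2] = [405, 20]
r2 m[sun→φ3] = [315, 140]
r2 m[fog→φ1] = [8, 4]
r2 m[fog→φ5] = [5, 5]
r2 m[cld→φ0] = [1, 1]
r2 m[snow→φ2] = [3, 4]
r2 m[snow→φ4] = [7, 7]
r3 m[φ0→sun] = [9, 4]
r3 m[φ0→cld] = [2835, 315]
r3 m[φ1→sun] = [20, 40]
r3 m[φ1→fog] = [567, 2835]
r3 m[φ2→sun] = [28, 21]
r3 m[φ2→snow] = [2835, 2835]
r3 m[φ3→sun] = [9, 1]
r3 m[φ4→snow] = [3, 4]
r3 m[φ5→fog] = [8, 4]
r3 m[sun→φ0] = [315, 35]
r3 m[sun→φ1] = [567, 28]
r3 m[sun→φ2] = [405, 20]
r3 m[sun→φ3] = [315, 140]
r3 m[fog→φ1] = [8, 4]
r3 m[fog→φ5] = [5, 5]
r3 m[cld→φ0] = [1, 1]
r3 m[snow→φ2] = [3, 4]
r3 m[snow→φ4] = [7, 7]
r4 m[φ0→sun] = [9, 4]
r4 m[φ0→cld] = [2835, 315]
r4 m[φ1→sun] = [20, 40]
r4 m[φ1→fog] = [567, 2835]
r4 m[φ2→sun] = [28, 21]
r4 m[φ2→snow] = [2835, 2835]
r4 m[φ3→sun] = [9, 1]
r4 m[φ4→snow] = [3, 4]
r4 m[φ5→fog] = [8, 4]
r4 m[sun→φ0] = [5040, 840]
r4 m[sun→φ1] = [2268, 84]
r4 m[sun→φ2] = [1620, 160]
r4 m[sun→φ3] = [5040, 3360]
r4 m[fog→φ1] = [8, 4]
r4 m[fog→φ5] = [567, 2835]
r4 m[cld→φ0] = [1, 1]
r4 m[snow→φ2] = [3, 4]
r4 m[snow→φ4] = [2835, 2835]
r5 m[φ0→sun] = [9, 4]
r5 m[φ0→cld] = [45360, 5040]
r5 m[φ1→sun] = [20, 40]
r5 m[φ1→fog] = [2268, 11340]
r5 m[φ2→sun] = [28, 21]
r5 m[φ2→snow] = [11340, 11340]
r5 m[φ3→sun] = [9, 1]
r5 m[φ4→snow] = [3, 4]
r5 m[φ5→fog] = [8, 4]
r5 m[sun→φ0] = [5040, 840]
r5 m[sun→φ1] = [2268, 84]
r5 m[sun→φ2] = [1620, 160]
r5 m[sun→φ3] = [5040, 3360]
r5 m[fog→φ1] = [8, 4]
r5 m[fog→φ5] = [567, 2835]
r5 m[cld→φ0] = [1, 1]
r5 m[snow→φ2] = [3, 4]
r5 m[snow→φ4] = [2835, 2835]
r6 m[φ0→sun] = [9, 4]
r6 m[φ0→cld] = [45360, 5040]
r6 m[φ1→sun] = [20, 40]
r6 m[φ1→fog] = [2268, 11340]
r6 m[φ2→sun] = [28, 21]
r6 m[φ2→snow] = [11340, 11340]
r6 m[φ3→sun] = [9, 1]
r6 m[φ4→snow] = [3, 4]
r6 m[φ5→fog] = [8, 4]
r6 m[sun→φ0] = [5040, 840]
r6 m[sun→φ1] = [2268, 84]
r6 m[sun→φ2] = [1620, 160]
r6 m[sun→φ3] = [5040, 3360]
r6 m[fog→φ1] = [8, 4]
r6 m[fog→φ5] = [2268, 11340]
r6 m[cld→φ0] = [1, 1]
r6 m[snow→φ2] = [3, 4]
r6 m[snow→φ4] = [11340, 11340]
r7 m[φ0→sun] = [9, 4]
r7 m[φ0→cld] = [45360, 5040]
r7 m[φ1→sun] = [20, 40]
r7 m[φ1→fog] = [2268, 11340]
r7 m[φ2→sun] = [28, 21]
r7 m[φ2→snow] = [11340, 11340]
r7 m[φ3→sun] = [9, 1]
r7 m[φ4→snow] = [3, 4]
r7 m[φ5→fog] = [8, 4]
r7 m[sun→φ0] = [5040, 840]
r7 m[sun→φ1] = [2268, 84]
r7 m[sun→φ2] = [1620, 160]
r7 m[sun→φ3] = [5040, 3360]
r7 m[fog→φ1] = [8, 4]
r7 m[fog→φ5] = [2268, 11340]
r7 m[cld→φ0] = [1, 1]
r7 m[snow→φ2] = [3, 4]
r7 m[snow→φ4] = [11340, 11340]
fixed point reached at round 7
b[sun] = ⊗ incoming = [45360, 3360]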